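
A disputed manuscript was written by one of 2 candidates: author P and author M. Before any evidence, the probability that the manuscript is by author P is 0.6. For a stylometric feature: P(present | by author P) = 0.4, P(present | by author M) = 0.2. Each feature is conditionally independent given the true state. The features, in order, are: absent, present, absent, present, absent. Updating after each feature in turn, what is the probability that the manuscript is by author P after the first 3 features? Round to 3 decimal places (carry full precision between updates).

After 'absent': P(author P) = 0.6·0.6000 / (0.6·0.6000 + 0.8·0.4000) ≈ 0.5294
After 'present': P(author P) = 0.4·0.5294 / (0.4·0.5294 + 0.2·0.4706) ≈ 0.6923
After 'absent': P(author P) = 0.6·0.6923 / (0.6·0.6923 + 0.8·0.3077) ≈ 0.6279

0.628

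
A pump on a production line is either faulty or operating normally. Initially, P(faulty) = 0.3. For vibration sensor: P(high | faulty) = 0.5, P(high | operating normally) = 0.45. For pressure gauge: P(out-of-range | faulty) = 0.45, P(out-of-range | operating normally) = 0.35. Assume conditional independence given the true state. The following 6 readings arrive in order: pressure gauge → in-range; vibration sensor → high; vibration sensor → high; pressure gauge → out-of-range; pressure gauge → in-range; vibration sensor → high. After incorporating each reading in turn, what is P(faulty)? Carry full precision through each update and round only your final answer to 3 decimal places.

0.351

After pressure gauge='in-range': P(faulty) = 0.55·0.3000 / (0.55·0.3000 + 0.65·0.7000) ≈ 0.2661
After vibration sensor='high': P(faulty) = 0.5·0.2661 / (0.5·0.2661 + 0.45·0.7339) ≈ 0.2872
After vibration sensor='high': P(faulty) = 0.5·0.2872 / (0.5·0.2872 + 0.45·0.7128) ≈ 0.3092
After pressure gauge='out-of-range': P(faulty) = 0.45·0.3092 / (0.45·0.3092 + 0.35·0.6908) ≈ 0.3653
After pressure gauge='in-range': P(faulty) = 0.55·0.3653 / (0.55·0.3653 + 0.65·0.6347) ≈ 0.3275
After vibration sensor='high': P(faulty) = 0.5·0.3275 / (0.5·0.3275 + 0.45·0.6725) ≈ 0.3511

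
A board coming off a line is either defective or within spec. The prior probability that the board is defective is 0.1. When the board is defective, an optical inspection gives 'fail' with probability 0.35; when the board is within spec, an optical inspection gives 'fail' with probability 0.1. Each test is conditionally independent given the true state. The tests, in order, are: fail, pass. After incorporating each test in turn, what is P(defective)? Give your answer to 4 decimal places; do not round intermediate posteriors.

After 'fail': P(defective) = 0.35·0.1000 / (0.35·0.1000 + 0.1·0.9000) ≈ 0.2800
After 'pass': P(defective) = 0.65·0.2800 / (0.65·0.2800 + 0.9·0.7200) ≈ 0.2193

0.2193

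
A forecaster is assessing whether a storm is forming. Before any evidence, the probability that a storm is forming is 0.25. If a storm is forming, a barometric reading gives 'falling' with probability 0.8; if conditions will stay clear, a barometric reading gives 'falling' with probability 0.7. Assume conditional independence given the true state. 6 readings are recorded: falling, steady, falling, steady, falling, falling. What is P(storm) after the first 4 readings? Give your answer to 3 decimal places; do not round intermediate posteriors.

Apply Bayes' rule sequentially, carrying P(storm) forward.
After 'falling': P(storm) = 0.8·0.2500 / (0.8·0.2500 + 0.7·0.7500) ≈ 0.2759
After 'steady': P(storm) = 0.2·0.2759 / (0.2·0.2759 + 0.3·0.7241) ≈ 0.2025
After 'falling': P(storm) = 0.8·0.2025 / (0.8·0.2025 + 0.7·0.7975) ≈ 0.2250
After 'steady': P(storm) = 0.2·0.2250 / (0.2·0.2250 + 0.3·0.7750) ≈ 0.1621

0.162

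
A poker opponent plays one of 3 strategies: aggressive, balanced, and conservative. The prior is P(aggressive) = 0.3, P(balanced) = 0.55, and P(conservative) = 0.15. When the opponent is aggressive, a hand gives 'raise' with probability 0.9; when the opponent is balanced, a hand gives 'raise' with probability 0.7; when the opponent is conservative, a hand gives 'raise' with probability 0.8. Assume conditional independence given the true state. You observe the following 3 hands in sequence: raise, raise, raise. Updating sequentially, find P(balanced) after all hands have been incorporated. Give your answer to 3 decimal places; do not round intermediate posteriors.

0.390

Apply Bayes' rule sequentially, carrying P(balanced) forward.
After 'raise': normaliser = 0.9·0.3000 + 0.7·0.5500 + 0.8·0.1500; P(aggressive) ≈ 0.3484, P(balanced) ≈ 0.4968, P(conservative) ≈ 0.1548
After 'raise': normaliser = 0.9·0.3484 + 0.7·0.4968 + 0.8·0.1548; P(aggressive) ≈ 0.3993, P(balanced) ≈ 0.4429, P(conservative) ≈ 0.1578
After 'raise': normaliser = 0.9·0.3993 + 0.7·0.4429 + 0.8·0.1578; P(aggressive) ≈ 0.4517, P(balanced) ≈ 0.3897, P(conservative) ≈ 0.1586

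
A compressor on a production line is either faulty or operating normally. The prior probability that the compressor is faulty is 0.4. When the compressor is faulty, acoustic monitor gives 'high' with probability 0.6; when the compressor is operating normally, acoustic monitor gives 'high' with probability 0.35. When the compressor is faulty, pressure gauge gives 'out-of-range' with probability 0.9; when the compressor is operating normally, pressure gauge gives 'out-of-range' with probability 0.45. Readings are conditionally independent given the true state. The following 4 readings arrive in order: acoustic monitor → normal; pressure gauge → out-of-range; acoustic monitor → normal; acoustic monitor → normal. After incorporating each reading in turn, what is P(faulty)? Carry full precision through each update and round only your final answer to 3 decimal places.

0.237

After acoustic monitor='normal': P(faulty) = 0.4·0.4000 / (0.4·0.4000 + 0.65·0.6000) ≈ 0.2909
After pressure gauge='out-of-range': P(faulty) = 0.9·0.2909 / (0.9·0.2909 + 0.45·0.7091) ≈ 0.4507
After acoustic monitor='normal': P(faulty) = 0.4·0.4507 / (0.4·0.4507 + 0.65·0.5493) ≈ 0.3355
After acoustic monitor='normal': P(faulty) = 0.4·0.3355 / (0.4·0.3355 + 0.65·0.6645) ≈ 0.2371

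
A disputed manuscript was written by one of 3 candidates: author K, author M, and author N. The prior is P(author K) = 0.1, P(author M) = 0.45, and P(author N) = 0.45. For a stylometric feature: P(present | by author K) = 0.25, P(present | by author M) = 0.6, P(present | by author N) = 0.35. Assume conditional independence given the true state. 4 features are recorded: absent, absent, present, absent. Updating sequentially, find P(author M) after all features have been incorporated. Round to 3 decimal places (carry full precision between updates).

After 'absent': normaliser = 0.75·0.1000 + 0.4·0.4500 + 0.65·0.4500; P(author K) ≈ 0.1370, P(author M) ≈ 0.3288, P(author N) ≈ 0.5342
After 'absent': normaliser = 0.75·0.1370 + 0.4·0.3288 + 0.65·0.5342; P(author K) ≈ 0.1767, P(author M) ≈ 0.2261, P(author N) ≈ 0.5972
After 'present': normaliser = 0.25·0.1767 + 0.6·0.2261 + 0.35·0.5972; P(author K) ≈ 0.1136, P(author M) ≈ 0.3489, P(author N) ≈ 0.5375
After 'absent': normaliser = 0.75·0.1136 + 0.4·0.3489 + 0.65·0.5375; P(author K) ≈ 0.1484, P(author M) ≈ 0.2431, P(author N) ≈ 0.6085

0.243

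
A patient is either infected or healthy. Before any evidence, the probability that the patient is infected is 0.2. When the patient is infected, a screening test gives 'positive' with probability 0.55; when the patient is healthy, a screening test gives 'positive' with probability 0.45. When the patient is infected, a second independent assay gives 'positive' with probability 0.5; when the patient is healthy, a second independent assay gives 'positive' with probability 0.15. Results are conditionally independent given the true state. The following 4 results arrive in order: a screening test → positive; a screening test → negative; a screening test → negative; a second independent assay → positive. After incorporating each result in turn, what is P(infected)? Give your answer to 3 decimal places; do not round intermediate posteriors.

Apply Bayes' rule sequentially, carrying P(infected) forward.
After a screening test='positive': P(infected) = 0.55·0.2000 / (0.55·0.2000 + 0.45·0.8000) ≈ 0.2340
After a screening test='negative': P(infected) = 0.45·0.2340 / (0.45·0.2340 + 0.55·0.7660) ≈ 0.2000
After a screening test='negative': P(infected) = 0.45·0.2000 / (0.45·0.2000 + 0.55·0.8000) ≈ 0.1698
After a second independent assay='positive': P(infected) = 0.5·0.1698 / (0.5·0.1698 + 0.15·0.8302) ≈ 0.4054

0.405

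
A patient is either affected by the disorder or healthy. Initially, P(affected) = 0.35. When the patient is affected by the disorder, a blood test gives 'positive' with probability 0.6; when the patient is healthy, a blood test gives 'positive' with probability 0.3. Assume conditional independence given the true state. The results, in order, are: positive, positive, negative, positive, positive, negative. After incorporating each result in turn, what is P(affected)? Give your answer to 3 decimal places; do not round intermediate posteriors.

Apply Bayes' rule sequentially, carrying P(affected) forward.
After 'positive': P(affected) = 0.6·0.3500 / (0.6·0.3500 + 0.3·0.6500) ≈ 0.5185
After 'positive': P(affected) = 0.6·0.5185 / (0.6·0.5185 + 0.3·0.4815) ≈ 0.6829
After 'negative': P(affected) = 0.4·0.6829 / (0.4·0.6829 + 0.7·0.3171) ≈ 0.5517
After 'positive': P(affected) = 0.6·0.5517 / (0.6·0.5517 + 0.3·0.4483) ≈ 0.7111
After 'positive': P(affected) = 0.6·0.7111 / (0.6·0.7111 + 0.3·0.2889) ≈ 0.8312
After 'negative': P(affected) = 0.4·0.8312 / (0.4·0.8312 + 0.7·0.1688) ≈ 0.7378

0.738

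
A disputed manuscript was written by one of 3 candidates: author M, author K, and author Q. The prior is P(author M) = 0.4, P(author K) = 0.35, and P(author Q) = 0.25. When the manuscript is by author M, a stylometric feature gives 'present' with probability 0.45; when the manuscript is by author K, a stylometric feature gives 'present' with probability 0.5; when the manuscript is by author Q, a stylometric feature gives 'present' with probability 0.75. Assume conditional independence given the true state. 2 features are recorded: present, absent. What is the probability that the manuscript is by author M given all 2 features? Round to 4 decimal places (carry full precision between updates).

0.4242

After 'present': normaliser = 0.45·0.4000 + 0.5·0.3500 + 0.75·0.2500; P(author M) ≈ 0.3318, P(author K) ≈ 0.3226, P(author Q) ≈ 0.3456
After 'absent': normaliser = 0.55·0.3318 + 0.5·0.3226 + 0.25·0.3456; P(author M) ≈ 0.4242, P(author K) ≈ 0.3749, P(author Q) ≈ 0.2009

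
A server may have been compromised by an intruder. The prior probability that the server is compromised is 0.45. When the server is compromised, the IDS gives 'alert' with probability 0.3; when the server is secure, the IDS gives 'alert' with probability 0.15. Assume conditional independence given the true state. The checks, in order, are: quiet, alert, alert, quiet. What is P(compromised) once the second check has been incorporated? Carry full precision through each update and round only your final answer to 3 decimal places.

0.574

After 'quiet': P(compromised) = 0.7·0.4500 / (0.7·0.4500 + 0.85·0.5500) ≈ 0.4026
After 'alert': P(compromised) = 0.3·0.4026 / (0.3·0.4026 + 0.15·0.5974) ≈ 0.5740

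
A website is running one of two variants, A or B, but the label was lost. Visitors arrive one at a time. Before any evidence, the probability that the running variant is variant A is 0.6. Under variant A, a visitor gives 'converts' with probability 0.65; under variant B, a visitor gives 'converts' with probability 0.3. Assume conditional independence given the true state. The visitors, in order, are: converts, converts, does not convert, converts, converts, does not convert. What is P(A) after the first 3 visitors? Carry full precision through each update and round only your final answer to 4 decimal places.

After 'converts': P(A) = 0.65·0.6000 / (0.65·0.6000 + 0.3·0.4000) ≈ 0.7647
After 'converts': P(A) = 0.65·0.7647 / (0.65·0.7647 + 0.3·0.2353) ≈ 0.8756
After 'does not convert': P(A) = 0.35·0.8756 / (0.35·0.8756 + 0.7·0.1244) ≈ 0.7788

0.7788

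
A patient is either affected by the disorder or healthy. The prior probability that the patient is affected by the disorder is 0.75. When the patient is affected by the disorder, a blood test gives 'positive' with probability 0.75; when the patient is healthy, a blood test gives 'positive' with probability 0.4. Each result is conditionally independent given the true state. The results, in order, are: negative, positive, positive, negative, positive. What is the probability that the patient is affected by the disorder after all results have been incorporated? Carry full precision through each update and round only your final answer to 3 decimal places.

0.774

After 'negative': P(affected) = 0.25·0.7500 / (0.25·0.7500 + 0.6·0.2500) ≈ 0.5556
After 'positive': P(affected) = 0.75·0.5556 / (0.75·0.5556 + 0.4·0.4444) ≈ 0.7009
After 'positive': P(affected) = 0.75·0.7009 / (0.75·0.7009 + 0.4·0.2991) ≈ 0.8146
After 'negative': P(affected) = 0.25·0.8146 / (0.25·0.8146 + 0.6·0.1854) ≈ 0.6468
After 'positive': P(affected) = 0.75·0.6468 / (0.75·0.6468 + 0.4·0.3532) ≈ 0.7744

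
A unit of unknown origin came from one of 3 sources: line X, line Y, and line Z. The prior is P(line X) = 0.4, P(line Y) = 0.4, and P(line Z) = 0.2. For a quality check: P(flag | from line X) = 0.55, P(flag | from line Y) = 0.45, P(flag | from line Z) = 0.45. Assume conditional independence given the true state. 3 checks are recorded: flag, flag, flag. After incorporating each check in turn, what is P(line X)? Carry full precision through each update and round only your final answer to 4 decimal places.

Apply Bayes' rule sequentially, carrying P(line X) forward.
After 'flag': normaliser = 0.55·0.4000 + 0.45·0.4000 + 0.45·0.2000; P(line X) ≈ 0.4490, P(line Y) ≈ 0.3673, P(line Z) ≈ 0.1837
After 'flag': normaliser = 0.55·0.4490 + 0.45·0.3673 + 0.45·0.1837; P(line X) ≈ 0.4990, P(line Y) ≈ 0.3340, P(line Z) ≈ 0.1670
After 'flag': normaliser = 0.55·0.4990 + 0.45·0.3340 + 0.45·0.1670; P(line X) ≈ 0.5490, P(line Y) ≈ 0.3007, P(line Z) ≈ 0.1503

0.5490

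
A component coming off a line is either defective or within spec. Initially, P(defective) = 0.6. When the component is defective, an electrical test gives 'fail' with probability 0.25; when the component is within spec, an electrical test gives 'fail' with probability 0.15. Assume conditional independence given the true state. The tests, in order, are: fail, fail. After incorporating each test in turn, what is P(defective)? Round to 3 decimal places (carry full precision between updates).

0.806

After 'fail': P(defective) = 0.25·0.6000 / (0.25·0.6000 + 0.15·0.4000) ≈ 0.7143
After 'fail': P(defective) = 0.25·0.7143 / (0.25·0.7143 + 0.15·0.2857) ≈ 0.8065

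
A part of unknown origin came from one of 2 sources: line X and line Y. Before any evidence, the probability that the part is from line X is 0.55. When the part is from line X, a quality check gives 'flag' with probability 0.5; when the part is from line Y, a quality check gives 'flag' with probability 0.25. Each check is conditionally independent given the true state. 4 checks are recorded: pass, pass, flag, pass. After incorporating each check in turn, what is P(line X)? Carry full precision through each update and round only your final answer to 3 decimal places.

After 'pass': P(line X) = 0.5·0.5500 / (0.5·0.5500 + 0.75·0.4500) ≈ 0.4490
After 'pass': P(line X) = 0.5·0.4490 / (0.5·0.4490 + 0.75·0.5510) ≈ 0.3520
After 'flag': P(line X) = 0.5·0.3520 / (0.5·0.3520 + 0.25·0.6480) ≈ 0.5207
After 'pass': P(line X) = 0.5·0.5207 / (0.5·0.5207 + 0.75·0.4793) ≈ 0.4200

0.420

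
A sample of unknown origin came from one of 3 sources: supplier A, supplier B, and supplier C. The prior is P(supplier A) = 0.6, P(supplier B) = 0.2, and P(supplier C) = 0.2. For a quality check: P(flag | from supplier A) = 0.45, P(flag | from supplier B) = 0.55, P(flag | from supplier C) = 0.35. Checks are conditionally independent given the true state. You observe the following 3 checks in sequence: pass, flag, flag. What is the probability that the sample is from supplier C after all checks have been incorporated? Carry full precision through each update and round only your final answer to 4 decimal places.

After 'pass': normaliser = 0.55·0.6000 + 0.45·0.2000 + 0.65·0.2000; P(supplier A) ≈ 0.6000, P(supplier B) ≈ 0.1636, P(supplier C) ≈ 0.2364
After 'flag': normaliser = 0.45·0.6000 + 0.55·0.1636 + 0.35·0.2364; P(supplier A) ≈ 0.6099, P(supplier B) ≈ 0.2033, P(supplier C) ≈ 0.1869
After 'flag': normaliser = 0.45·0.6099 + 0.55·0.2033 + 0.35·0.1869; P(supplier A) ≈ 0.6076, P(supplier B) ≈ 0.2476, P(supplier C) ≈ 0.1448

0.1448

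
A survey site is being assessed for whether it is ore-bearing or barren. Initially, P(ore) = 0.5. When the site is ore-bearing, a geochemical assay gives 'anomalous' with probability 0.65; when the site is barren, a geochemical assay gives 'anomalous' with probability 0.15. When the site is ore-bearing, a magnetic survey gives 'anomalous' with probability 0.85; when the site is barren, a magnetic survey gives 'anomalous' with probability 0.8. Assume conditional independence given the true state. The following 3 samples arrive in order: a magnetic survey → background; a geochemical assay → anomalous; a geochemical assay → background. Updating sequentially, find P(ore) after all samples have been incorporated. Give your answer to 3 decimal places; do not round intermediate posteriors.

After a magnetic survey='background': P(ore) = 0.15·0.5000 / (0.15·0.5000 + 0.2·0.5000) ≈ 0.4286
After a geochemical assay='anomalous': P(ore) = 0.65·0.4286 / (0.65·0.4286 + 0.15·0.5714) ≈ 0.7647
After a geochemical assay='background': P(ore) = 0.35·0.7647 / (0.35·0.7647 + 0.85·0.2353) ≈ 0.5723

0.572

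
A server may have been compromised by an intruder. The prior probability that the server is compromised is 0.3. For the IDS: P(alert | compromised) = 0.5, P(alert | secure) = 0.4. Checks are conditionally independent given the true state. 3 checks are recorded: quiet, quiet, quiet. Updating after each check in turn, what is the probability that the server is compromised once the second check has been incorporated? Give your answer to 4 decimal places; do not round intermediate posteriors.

0.2294

After 'quiet': P(compromised) = 0.5·0.3000 / (0.5·0.3000 + 0.6·0.7000) ≈ 0.2632
After 'quiet': P(compromised) = 0.5·0.2632 / (0.5·0.2632 + 0.6·0.7368) ≈ 0.2294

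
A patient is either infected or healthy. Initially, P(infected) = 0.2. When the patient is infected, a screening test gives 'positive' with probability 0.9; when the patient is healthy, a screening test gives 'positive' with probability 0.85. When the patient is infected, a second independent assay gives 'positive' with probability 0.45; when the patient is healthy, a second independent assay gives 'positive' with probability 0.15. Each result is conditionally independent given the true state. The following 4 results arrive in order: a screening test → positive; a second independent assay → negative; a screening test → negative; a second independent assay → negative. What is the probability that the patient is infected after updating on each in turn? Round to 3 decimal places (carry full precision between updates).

0.069

Each posterior becomes the prior for the next update.
After a screening test='positive': P(infected) = 0.9·0.2000 / (0.9·0.2000 + 0.85·0.8000) ≈ 0.2093
After a second independent assay='negative': P(infected) = 0.55·0.2093 / (0.55·0.2093 + 0.85·0.7907) ≈ 0.1462
After a screening test='negative': P(infected) = 0.1·0.1462 / (0.1·0.1462 + 0.15·0.8538) ≈ 0.1025
After a second independent assay='negative': P(infected) = 0.55·0.1025 / (0.55·0.1025 + 0.85·0.8975) ≈ 0.0688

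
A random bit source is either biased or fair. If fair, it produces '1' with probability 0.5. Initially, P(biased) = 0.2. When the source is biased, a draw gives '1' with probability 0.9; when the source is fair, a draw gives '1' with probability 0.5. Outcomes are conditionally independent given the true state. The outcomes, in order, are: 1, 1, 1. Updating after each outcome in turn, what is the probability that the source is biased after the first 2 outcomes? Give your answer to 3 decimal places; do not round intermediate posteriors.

After '1': P(biased) = 0.9·0.2000 / (0.9·0.2000 + 0.5·0.8000) ≈ 0.3103
After '1': P(biased) = 0.9·0.3103 / (0.9·0.3103 + 0.5·0.6897) ≈ 0.4475

0.448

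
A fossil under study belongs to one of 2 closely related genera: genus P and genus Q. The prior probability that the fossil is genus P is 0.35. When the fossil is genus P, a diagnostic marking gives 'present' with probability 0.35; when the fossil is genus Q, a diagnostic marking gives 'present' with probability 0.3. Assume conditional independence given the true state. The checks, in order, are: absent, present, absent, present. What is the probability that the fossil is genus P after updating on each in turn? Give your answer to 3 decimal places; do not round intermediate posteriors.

0.387

Each posterior becomes the prior for the next update.
After 'absent': P(genus P) = 0.65·0.3500 / (0.65·0.3500 + 0.7·0.6500) ≈ 0.3333
After 'present': P(genus P) = 0.35·0.3333 / (0.35·0.3333 + 0.3·0.6667) ≈ 0.3684
After 'absent': P(genus P) = 0.65·0.3684 / (0.65·0.3684 + 0.7·0.6316) ≈ 0.3514
After 'present': P(genus P) = 0.35·0.3514 / (0.35·0.3514 + 0.3·0.6486) ≈ 0.3872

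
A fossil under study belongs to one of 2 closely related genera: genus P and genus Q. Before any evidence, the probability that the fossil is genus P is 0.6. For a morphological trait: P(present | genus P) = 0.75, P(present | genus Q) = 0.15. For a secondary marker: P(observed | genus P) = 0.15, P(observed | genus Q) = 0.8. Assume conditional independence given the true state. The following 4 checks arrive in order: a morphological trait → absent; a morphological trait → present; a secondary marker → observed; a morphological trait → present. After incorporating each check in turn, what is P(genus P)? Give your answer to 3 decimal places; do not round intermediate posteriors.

Apply Bayes' rule sequentially, carrying P(genus P) forward.
After a morphological trait='absent': P(genus P) = 0.25·0.6000 / (0.25·0.6000 + 0.85·0.4000) ≈ 0.3061
After a morphological trait='present': P(genus P) = 0.75·0.3061 / (0.75·0.3061 + 0.15·0.6939) ≈ 0.6881
After a secondary marker='observed': P(genus P) = 0.15·0.6881 / (0.15·0.6881 + 0.8·0.3119) ≈ 0.2926
After a morphological trait='present': P(genus P) = 0.75·0.2926 / (0.75·0.2926 + 0.15·0.7074) ≈ 0.6741

0.674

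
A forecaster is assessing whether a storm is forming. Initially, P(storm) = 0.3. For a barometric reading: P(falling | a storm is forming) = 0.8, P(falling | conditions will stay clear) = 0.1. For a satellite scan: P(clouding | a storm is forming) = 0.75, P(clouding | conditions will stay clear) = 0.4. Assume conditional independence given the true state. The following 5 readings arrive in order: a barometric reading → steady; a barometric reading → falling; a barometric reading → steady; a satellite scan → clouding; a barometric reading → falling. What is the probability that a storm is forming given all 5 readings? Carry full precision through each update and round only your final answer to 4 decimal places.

0.7175

After a barometric reading='steady': P(storm) = 0.2·0.3000 / (0.2·0.3000 + 0.9·0.7000) ≈ 0.0870
After a barometric reading='falling': P(storm) = 0.8·0.0870 / (0.8·0.0870 + 0.1·0.9130) ≈ 0.4324
After a barometric reading='steady': P(storm) = 0.2·0.4324 / (0.2·0.4324 + 0.9·0.5676) ≈ 0.1448
After a satellite scan='clouding': P(storm) = 0.75·0.1448 / (0.75·0.1448 + 0.4·0.8552) ≈ 0.2410
After a barometric reading='falling': P(storm) = 0.8·0.2410 / (0.8·0.2410 + 0.1·0.7590) ≈ 0.7175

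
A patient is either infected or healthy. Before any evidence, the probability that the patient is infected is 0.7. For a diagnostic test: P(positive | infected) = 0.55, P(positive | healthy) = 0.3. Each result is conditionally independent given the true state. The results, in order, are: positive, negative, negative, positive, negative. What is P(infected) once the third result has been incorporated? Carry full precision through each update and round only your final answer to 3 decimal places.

0.639

After 'positive': P(infected) = 0.55·0.7000 / (0.55·0.7000 + 0.3·0.3000) ≈ 0.8105
After 'negative': P(infected) = 0.45·0.8105 / (0.45·0.8105 + 0.7·0.1895) ≈ 0.7333
After 'negative': P(infected) = 0.45·0.7333 / (0.45·0.7333 + 0.7·0.2667) ≈ 0.6387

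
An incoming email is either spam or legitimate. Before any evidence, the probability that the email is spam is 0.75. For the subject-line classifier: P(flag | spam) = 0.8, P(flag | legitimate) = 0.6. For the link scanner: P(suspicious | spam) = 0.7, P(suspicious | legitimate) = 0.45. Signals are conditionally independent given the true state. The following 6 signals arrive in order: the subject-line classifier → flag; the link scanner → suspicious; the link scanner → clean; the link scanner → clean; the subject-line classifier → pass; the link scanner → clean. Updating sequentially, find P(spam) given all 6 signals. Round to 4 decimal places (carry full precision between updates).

0.3355

Each posterior becomes the prior for the next update.
After the subject-line classifier='flag': P(spam) = 0.8·0.7500 / (0.8·0.7500 + 0.6·0.2500) ≈ 0.8000
After the link scanner='suspicious': P(spam) = 0.7·0.8000 / (0.7·0.8000 + 0.45·0.2000) ≈ 0.8615
After the link scanner='clean': P(spam) = 0.3·0.8615 / (0.3·0.8615 + 0.55·0.1385) ≈ 0.7724
After the link scanner='clean': P(spam) = 0.3·0.7724 / (0.3·0.7724 + 0.55·0.2276) ≈ 0.6493
After the subject-line classifier='pass': P(spam) = 0.2·0.6493 / (0.2·0.6493 + 0.4·0.3507) ≈ 0.4807
After the link scanner='clean': P(spam) = 0.3·0.4807 / (0.3·0.4807 + 0.55·0.5193) ≈ 0.3355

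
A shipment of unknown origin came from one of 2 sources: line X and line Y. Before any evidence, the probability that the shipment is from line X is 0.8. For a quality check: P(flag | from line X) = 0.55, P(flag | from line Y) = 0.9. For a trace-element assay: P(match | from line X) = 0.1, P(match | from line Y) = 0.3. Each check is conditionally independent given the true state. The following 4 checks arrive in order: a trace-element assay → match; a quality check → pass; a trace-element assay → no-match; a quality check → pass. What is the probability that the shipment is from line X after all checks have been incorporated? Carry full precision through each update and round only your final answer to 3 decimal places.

After a trace-element assay='match': P(line X) = 0.1·0.8000 / (0.1·0.8000 + 0.3·0.2000) ≈ 0.5714
After a quality check='pass': P(line X) = 0.45·0.5714 / (0.45·0.5714 + 0.1·0.4286) ≈ 0.8571
After a trace-element assay='no-match': P(line X) = 0.9·0.8571 / (0.9·0.8571 + 0.7·0.1429) ≈ 0.8852
After a quality check='pass': P(line X) = 0.45·0.8852 / (0.45·0.8852 + 0.1·0.1148) ≈ 0.9720

0.972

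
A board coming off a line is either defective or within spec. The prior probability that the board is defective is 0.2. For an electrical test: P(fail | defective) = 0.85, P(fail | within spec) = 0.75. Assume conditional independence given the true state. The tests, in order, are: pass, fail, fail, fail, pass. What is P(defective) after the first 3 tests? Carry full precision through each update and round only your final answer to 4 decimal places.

0.1615

After 'pass': P(defective) = 0.15·0.2000 / (0.15·0.2000 + 0.25·0.8000) ≈ 0.1304
After 'fail': P(defective) = 0.85·0.1304 / (0.85·0.1304 + 0.75·0.8696) ≈ 0.1453
After 'fail': P(defective) = 0.85·0.1453 / (0.85·0.1453 + 0.75·0.8547) ≈ 0.1615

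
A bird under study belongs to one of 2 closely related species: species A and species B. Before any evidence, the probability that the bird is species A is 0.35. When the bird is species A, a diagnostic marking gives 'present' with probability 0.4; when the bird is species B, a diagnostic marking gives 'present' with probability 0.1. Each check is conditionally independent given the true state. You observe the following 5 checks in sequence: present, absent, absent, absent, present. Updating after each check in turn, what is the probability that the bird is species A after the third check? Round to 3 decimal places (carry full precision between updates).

0.489

After 'present': P(species A) = 0.4·0.3500 / (0.4·0.3500 + 0.1·0.6500) ≈ 0.6829
After 'absent': P(species A) = 0.6·0.6829 / (0.6·0.6829 + 0.9·0.3171) ≈ 0.5895
After 'absent': P(species A) = 0.6·0.5895 / (0.6·0.5895 + 0.9·0.4105) ≈ 0.4891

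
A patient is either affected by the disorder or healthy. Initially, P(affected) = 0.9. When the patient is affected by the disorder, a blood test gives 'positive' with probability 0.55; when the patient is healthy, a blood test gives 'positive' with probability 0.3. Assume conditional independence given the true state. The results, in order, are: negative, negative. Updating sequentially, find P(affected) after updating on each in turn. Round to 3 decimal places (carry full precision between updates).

After 'negative': P(affected) = 0.45·0.9000 / (0.45·0.9000 + 0.7·0.1000) ≈ 0.8526
After 'negative': P(affected) = 0.45·0.8526 / (0.45·0.8526 + 0.7·0.1474) ≈ 0.7881

0.788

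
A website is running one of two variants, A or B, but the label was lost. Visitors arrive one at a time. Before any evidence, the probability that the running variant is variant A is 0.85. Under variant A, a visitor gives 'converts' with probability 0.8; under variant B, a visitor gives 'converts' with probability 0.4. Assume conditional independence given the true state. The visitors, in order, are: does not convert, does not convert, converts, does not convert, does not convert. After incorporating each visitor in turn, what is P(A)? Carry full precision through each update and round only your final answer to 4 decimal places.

0.1227

Apply Bayes' rule sequentially, carrying P(A) forward.
After 'does not convert': P(A) = 0.2·0.8500 / (0.2·0.8500 + 0.6·0.1500) ≈ 0.6538
After 'does not convert': P(A) = 0.2·0.6538 / (0.2·0.6538 + 0.6·0.3462) ≈ 0.3864
After 'converts': P(A) = 0.8·0.3864 / (0.8·0.3864 + 0.4·0.6136) ≈ 0.5574
After 'does not convert': P(A) = 0.2·0.5574 / (0.2·0.5574 + 0.6·0.4426) ≈ 0.2957
After 'does not convert': P(A) = 0.2·0.2957 / (0.2·0.2957 + 0.6·0.7043) ≈ 0.1227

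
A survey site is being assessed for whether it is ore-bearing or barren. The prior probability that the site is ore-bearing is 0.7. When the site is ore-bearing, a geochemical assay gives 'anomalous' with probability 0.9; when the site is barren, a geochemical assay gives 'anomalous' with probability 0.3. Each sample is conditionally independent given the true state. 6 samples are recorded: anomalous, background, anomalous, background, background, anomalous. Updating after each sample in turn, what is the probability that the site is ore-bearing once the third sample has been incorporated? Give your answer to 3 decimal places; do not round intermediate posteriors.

After 'anomalous': P(ore) = 0.9·0.7000 / (0.9·0.7000 + 0.3·0.3000) ≈ 0.8750
After 'background': P(ore) = 0.1·0.8750 / (0.1·0.8750 + 0.7·0.1250) ≈ 0.5000
After 'anomalous': P(ore) = 0.9·0.5000 / (0.9·0.5000 + 0.3·0.5000) ≈ 0.7500

0.750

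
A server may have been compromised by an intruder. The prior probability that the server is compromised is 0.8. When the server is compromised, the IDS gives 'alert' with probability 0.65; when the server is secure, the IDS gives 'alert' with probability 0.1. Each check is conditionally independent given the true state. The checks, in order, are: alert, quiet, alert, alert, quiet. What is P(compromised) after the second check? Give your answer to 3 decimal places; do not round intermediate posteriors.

0.910

After 'alert': P(compromised) = 0.65·0.8000 / (0.65·0.8000 + 0.1·0.2000) ≈ 0.9630
After 'quiet': P(compromised) = 0.35·0.9630 / (0.35·0.9630 + 0.9·0.0370) ≈ 0.9100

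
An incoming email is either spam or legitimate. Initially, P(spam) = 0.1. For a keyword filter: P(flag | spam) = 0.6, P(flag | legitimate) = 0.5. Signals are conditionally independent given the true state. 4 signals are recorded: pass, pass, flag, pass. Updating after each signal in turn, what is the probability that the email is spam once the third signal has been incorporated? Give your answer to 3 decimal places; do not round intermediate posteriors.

0.079

Apply Bayes' rule sequentially, carrying P(spam) forward.
After 'pass': P(spam) = 0.4·0.1000 / (0.4·0.1000 + 0.5·0.9000) ≈ 0.0816
After 'pass': P(spam) = 0.4·0.0816 / (0.4·0.0816 + 0.5·0.9184) ≈ 0.0664
After 'flag': P(spam) = 0.6·0.0664 / (0.6·0.0664 + 0.5·0.9336) ≈ 0.0786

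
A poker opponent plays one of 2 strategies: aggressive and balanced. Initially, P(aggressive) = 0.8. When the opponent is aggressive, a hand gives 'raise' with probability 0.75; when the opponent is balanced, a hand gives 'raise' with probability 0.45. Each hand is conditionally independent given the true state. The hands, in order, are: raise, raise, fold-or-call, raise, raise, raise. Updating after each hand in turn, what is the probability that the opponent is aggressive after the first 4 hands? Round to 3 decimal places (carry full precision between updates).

After 'raise': P(aggressive) = 0.75·0.8000 / (0.75·0.8000 + 0.45·0.2000) ≈ 0.8696
After 'raise': P(aggressive) = 0.75·0.8696 / (0.75·0.8696 + 0.45·0.1304) ≈ 0.9174
After 'fold-or-call': P(aggressive) = 0.25·0.9174 / (0.25·0.9174 + 0.55·0.0826) ≈ 0.8347
After 'raise': P(aggressive) = 0.75·0.8347 / (0.75·0.8347 + 0.45·0.1653) ≈ 0.8938

0.894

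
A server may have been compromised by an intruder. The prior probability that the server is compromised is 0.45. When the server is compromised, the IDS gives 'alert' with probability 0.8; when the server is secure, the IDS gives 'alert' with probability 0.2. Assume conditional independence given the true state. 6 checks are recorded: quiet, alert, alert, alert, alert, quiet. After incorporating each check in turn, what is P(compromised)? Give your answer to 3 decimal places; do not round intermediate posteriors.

0.929

After 'quiet': P(compromised) = 0.2·0.4500 / (0.2·0.4500 + 0.8·0.5500) ≈ 0.1698
After 'alert': P(compromised) = 0.8·0.1698 / (0.8·0.1698 + 0.2·0.8302) ≈ 0.4500
After 'alert': P(compromised) = 0.8·0.4500 / (0.8·0.4500 + 0.2·0.5500) ≈ 0.7660
After 'alert': P(compromised) = 0.8·0.7660 / (0.8·0.7660 + 0.2·0.2340) ≈ 0.9290
After 'alert': P(compromised) = 0.8·0.9290 / (0.8·0.9290 + 0.2·0.0710) ≈ 0.9813
After 'quiet': P(compromised) = 0.2·0.9813 / (0.2·0.9813 + 0.8·0.0187) ≈ 0.9290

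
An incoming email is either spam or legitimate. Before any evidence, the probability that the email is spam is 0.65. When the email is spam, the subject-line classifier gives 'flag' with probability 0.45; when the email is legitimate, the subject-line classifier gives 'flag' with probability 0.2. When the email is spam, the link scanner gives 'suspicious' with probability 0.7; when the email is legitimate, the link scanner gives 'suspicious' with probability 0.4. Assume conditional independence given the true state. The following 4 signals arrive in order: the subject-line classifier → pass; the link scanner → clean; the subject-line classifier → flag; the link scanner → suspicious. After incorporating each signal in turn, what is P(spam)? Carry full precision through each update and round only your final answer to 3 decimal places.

0.715

Apply Bayes' rule sequentially, carrying P(spam) forward.
After the subject-line classifier='pass': P(spam) = 0.55·0.6500 / (0.55·0.6500 + 0.8·0.3500) ≈ 0.5608
After the link scanner='clean': P(spam) = 0.3·0.5608 / (0.3·0.5608 + 0.6·0.4392) ≈ 0.3896
After the subject-line classifier='flag': P(spam) = 0.45·0.3896 / (0.45·0.3896 + 0.2·0.6104) ≈ 0.5896
After the link scanner='suspicious': P(spam) = 0.7·0.5896 / (0.7·0.5896 + 0.4·0.4104) ≈ 0.7154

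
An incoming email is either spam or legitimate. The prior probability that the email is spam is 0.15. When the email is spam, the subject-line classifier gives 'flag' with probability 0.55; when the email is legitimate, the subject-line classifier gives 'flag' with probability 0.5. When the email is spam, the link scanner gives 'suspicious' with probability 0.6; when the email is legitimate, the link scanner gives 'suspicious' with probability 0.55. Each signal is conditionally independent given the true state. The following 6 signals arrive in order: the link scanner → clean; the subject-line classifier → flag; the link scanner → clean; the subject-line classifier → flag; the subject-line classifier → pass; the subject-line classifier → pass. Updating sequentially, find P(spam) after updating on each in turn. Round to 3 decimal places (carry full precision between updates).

0.120

Each posterior becomes the prior for the next update.
After the link scanner='clean': P(spam) = 0.4·0.1500 / (0.4·0.1500 + 0.45·0.8500) ≈ 0.1356
After the subject-line classifier='flag': P(spam) = 0.55·0.1356 / (0.55·0.1356 + 0.5·0.8644) ≈ 0.1472
After the link scanner='clean': P(spam) = 0.4·0.1472 / (0.4·0.1472 + 0.45·0.8528) ≈ 0.1330
After the subject-line classifier='flag': P(spam) = 0.55·0.1330 / (0.55·0.1330 + 0.5·0.8670) ≈ 0.1444
After the subject-line classifier='pass': P(spam) = 0.45·0.1444 / (0.45·0.1444 + 0.5·0.8556) ≈ 0.1318
After the subject-line classifier='pass': P(spam) = 0.45·0.1318 / (0.45·0.1318 + 0.5·0.8682) ≈ 0.1202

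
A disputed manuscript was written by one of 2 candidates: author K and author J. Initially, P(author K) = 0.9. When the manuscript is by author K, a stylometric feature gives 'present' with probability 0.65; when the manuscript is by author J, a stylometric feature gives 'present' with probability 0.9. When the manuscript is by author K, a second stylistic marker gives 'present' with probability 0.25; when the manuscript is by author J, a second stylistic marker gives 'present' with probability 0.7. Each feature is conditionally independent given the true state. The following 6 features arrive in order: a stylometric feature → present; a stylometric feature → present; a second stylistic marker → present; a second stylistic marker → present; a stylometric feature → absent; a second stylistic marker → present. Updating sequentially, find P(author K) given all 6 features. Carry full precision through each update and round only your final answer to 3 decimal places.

After a stylometric feature='present': P(author K) = 0.65·0.9000 / (0.65·0.9000 + 0.9·0.1000) ≈ 0.8667
After a stylometric feature='present': P(author K) = 0.65·0.8667 / (0.65·0.8667 + 0.9·0.1333) ≈ 0.8244
After a second stylistic marker='present': P(author K) = 0.25·0.8244 / (0.25·0.8244 + 0.7·0.1756) ≈ 0.6264
After a second stylistic marker='present': P(author K) = 0.25·0.6264 / (0.25·0.6264 + 0.7·0.3736) ≈ 0.3745
After a stylometric feature='absent': P(author K) = 0.35·0.3745 / (0.35·0.3745 + 0.1·0.6255) ≈ 0.6770
After a second stylistic marker='present': P(author K) = 0.25·0.6770 / (0.25·0.6770 + 0.7·0.3230) ≈ 0.4281

0.428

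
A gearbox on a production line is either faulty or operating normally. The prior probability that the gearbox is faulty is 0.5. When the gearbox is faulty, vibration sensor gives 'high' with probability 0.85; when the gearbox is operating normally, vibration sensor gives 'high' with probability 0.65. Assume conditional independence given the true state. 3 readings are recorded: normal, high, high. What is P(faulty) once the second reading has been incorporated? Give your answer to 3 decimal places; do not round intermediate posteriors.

0.359

After 'normal': P(faulty) = 0.15·0.5000 / (0.15·0.5000 + 0.35·0.5000) ≈ 0.3000
After 'high': P(faulty) = 0.85·0.3000 / (0.85·0.3000 + 0.65·0.7000) ≈ 0.3592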